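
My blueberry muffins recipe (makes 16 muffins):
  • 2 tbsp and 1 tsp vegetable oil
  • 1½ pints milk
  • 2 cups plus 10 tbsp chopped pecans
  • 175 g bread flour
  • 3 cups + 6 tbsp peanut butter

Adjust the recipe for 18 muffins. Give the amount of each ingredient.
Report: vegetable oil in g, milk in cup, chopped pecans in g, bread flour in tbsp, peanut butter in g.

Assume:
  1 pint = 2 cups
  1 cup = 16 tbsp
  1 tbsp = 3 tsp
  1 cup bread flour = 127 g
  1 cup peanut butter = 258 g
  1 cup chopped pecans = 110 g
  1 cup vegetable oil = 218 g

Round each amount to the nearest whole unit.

Scaling factor: 18/16 = 9/8 = 1.125.
vegetable oil: (2 tbsp + 1 tsp = 7/3 tbsp) × 9/8 ÷ 16 tbsp/cup × 218 g/cup ≈ 36 g
milk: 1.5 pint × 9/8 × 2 cup/pint ≈ 3 cup
chopped pecans: (2 cup + 10 tbsp = 2.625 cup) × 9/8 × 110 g/cup ≈ 325 g
bread flour: 175 g × 9/8 ÷ 127 g/cup × 16 tbsp/cup ≈ 25 tbsp
peanut butter: (3 cup + 6 tbsp = 3.375 cup) × 9/8 × 258 g/cup ≈ 980 g

vegetable oil: 36 g; milk: 3 cup; chopped pecans: 325 g; bread flour: 25 tbsp; peanut butter: 980 g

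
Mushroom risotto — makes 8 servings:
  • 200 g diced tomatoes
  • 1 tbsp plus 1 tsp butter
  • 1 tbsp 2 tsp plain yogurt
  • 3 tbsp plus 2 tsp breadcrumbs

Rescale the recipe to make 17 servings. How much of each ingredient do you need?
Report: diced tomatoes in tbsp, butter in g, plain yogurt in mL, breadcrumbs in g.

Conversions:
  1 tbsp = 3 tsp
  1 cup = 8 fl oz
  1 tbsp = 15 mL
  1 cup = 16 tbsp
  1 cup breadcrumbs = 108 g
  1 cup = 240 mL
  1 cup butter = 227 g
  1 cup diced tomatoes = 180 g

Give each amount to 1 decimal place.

Scaling factor: 17/8 = 2.125.
diced tomatoes: 200 g × 17/8 ÷ 180 g/cup × 16 tbsp/cup ≈ 37.8 tbsp
butter: (1 tbsp + 1 tsp = 4/3 tbsp) × 17/8 ÷ 16 tbsp/cup × 227 g/cup ≈ 40.2 g
plain yogurt: (1 tbsp + 2 tsp = 5/3 tbsp) × 17/8 × 15 mL/tbsp ≈ 53.1 mL
breadcrumbs: (3 tbsp + 2 tsp = 11/3 tbsp) × 17/8 ÷ 16 tbsp/cup × 108 g/cup ≈ 52.6 g

diced tomatoes: 37.8 tbsp; butter: 40.2 g; plain yogurt: 53.1 mL; breadcrumbs: 52.6 g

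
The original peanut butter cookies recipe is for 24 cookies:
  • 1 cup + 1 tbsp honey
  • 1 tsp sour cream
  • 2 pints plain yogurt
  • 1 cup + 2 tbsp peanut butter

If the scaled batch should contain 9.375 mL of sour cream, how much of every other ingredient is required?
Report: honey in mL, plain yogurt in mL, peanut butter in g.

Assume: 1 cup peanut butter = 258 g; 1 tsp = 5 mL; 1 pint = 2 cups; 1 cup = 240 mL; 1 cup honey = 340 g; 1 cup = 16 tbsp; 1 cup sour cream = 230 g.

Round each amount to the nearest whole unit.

honey: 478 mL; plain yogurt: 1800 mL; peanut butter: 544 g

The original recipe has 5 mL of sour cream, so the scaling factor is 9.375 ÷ 5 = 15/8 = 1.875.
honey: (1 cup + 1 tbsp = 1.0625 cup) × 15/8 × 240 mL/cup ≈ 478 mL
plain yogurt: 2 pint × 15/8 × 2 cup/pint × 240 mL/cup = 1800 mL
peanut butter: (1 cup + 2 tbsp = 1.125 cup) × 15/8 × 258 g/cup ≈ 544 g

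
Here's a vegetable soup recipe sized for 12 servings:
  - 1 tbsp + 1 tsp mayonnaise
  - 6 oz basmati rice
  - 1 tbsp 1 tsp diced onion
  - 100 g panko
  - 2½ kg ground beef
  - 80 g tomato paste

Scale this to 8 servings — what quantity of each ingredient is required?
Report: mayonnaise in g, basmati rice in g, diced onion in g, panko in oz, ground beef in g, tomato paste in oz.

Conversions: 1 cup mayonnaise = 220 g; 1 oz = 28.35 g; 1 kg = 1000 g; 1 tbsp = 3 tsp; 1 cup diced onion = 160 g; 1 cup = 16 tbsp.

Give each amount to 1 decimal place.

Scaling factor: 8/12 = 2/3.
mayonnaise: (1 tbsp + 1 tsp = 4/3 tbsp) × 2/3 ÷ 16 tbsp/cup × 220 g/cup ≈ 12.2 g
basmati rice: 6 oz × 2/3 × 28.35 g/oz = 113.4 g
diced onion: (1 tbsp + 1 tsp = 4/3 tbsp) × 2/3 ÷ 16 tbsp/cup × 160 g/cup ≈ 8.9 g
panko: 100 g × 2/3 ÷ 28.35 g/oz ≈ 2.4 oz
ground beef: 2.5 kg × 2/3 × 1000 g/kg ≈ 1666.7 g
tomato paste: 80 g × 2/3 ÷ 28.35 g/oz ≈ 1.9 oz

mayonnaise: 12.2 g; basmati rice: 113.4 g; diced onion: 8.9 g; panko: 2.4 oz; ground beef: 1666.7 g; tomato paste: 1.9 oz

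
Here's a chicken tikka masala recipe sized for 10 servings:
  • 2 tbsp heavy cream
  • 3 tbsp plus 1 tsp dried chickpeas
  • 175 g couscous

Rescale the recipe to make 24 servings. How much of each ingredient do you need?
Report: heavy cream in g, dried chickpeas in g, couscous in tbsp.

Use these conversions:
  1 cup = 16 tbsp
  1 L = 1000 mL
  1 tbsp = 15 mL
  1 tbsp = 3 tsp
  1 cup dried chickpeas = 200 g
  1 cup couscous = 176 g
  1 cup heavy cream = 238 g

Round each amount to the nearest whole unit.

heavy cream: 71 g; dried chickpeas: 100 g; couscous: 38 tbsp

Scaling factor: 24/10 = 12/5 = 2.4.
heavy cream: 2 tbsp × 12/5 ÷ 16 tbsp/cup × 238 g/cup ≈ 71 g
dried chickpeas: (3 tbsp + 1 tsp = 10/3 tbsp) × 12/5 ÷ 16 tbsp/cup × 200 g/cup = 100 g
couscous: 175 g × 12/5 ÷ 176 g/cup × 16 tbsp/cup ≈ 38 tbsp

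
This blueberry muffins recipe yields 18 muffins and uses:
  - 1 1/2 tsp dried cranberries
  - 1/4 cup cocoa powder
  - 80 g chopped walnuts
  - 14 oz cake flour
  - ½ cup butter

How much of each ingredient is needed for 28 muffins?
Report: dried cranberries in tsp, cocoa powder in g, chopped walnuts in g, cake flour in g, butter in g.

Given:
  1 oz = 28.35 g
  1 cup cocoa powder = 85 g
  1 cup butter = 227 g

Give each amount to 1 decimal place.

dried cranberries: 2.3 tsp; cocoa powder: 33.1 g; chopped walnuts: 124.4 g; cake flour: 617.4 g; butter: 176.6 g

Scaling factor: 28/18 = 14/9.
dried cranberries: 1.5 tsp × 14/9 ≈ 2.3 tsp
cocoa powder: 0.25 cup × 14/9 × 85 g/cup ≈ 33.1 g
chopped walnuts: 80 g × 14/9 ≈ 124.4 g
cake flour: 14 oz × 14/9 × 28.35 g/oz = 617.4 g
butter: 0.5 cup × 14/9 × 227 g/cup ≈ 176.6 g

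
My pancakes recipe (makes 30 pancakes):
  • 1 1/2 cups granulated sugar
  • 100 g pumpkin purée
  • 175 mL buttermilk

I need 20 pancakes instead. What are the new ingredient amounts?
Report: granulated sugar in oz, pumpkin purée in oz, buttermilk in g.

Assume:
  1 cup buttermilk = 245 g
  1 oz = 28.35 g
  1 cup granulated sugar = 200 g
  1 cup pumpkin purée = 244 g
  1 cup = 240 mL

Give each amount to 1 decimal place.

Scaling factor: 20/30 = 2/3.
granulated sugar: 1.5 cup × 2/3 × 200 g/cup ÷ 28.35 g/oz ≈ 7.1 oz
pumpkin purée: 100 g × 2/3 ÷ 28.35 g/oz ≈ 2.4 oz
buttermilk: 175 mL × 2/3 ÷ 240 mL/cup × 245 g/cup ≈ 119.1 g

granulated sugar: 7.1 oz; pumpkin purée: 2.4 oz; buttermilk: 119.1 g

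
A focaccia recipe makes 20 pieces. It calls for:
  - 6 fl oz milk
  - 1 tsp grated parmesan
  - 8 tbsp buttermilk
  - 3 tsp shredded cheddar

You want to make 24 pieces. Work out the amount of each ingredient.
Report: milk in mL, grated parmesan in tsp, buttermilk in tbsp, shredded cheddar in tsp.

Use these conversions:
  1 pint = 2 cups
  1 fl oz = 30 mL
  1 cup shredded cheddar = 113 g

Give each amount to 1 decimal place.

Scaling factor: 24/20 = 6/5 = 1.2.
milk: 6 fl oz × 6/5 × 30 mL/fl oz = 216.0 mL
grated parmesan: 1 tsp × 6/5 = 1.2 tsp
buttermilk: 8 tbsp × 6/5 = 9.6 tbsp
shredded cheddar: 3 tsp × 6/5 = 3.6 tsp

milk: 216.0 mL; grated parmesan: 1.2 tsp; buttermilk: 9.6 tbsp; shredded cheddar: 3.6 tsp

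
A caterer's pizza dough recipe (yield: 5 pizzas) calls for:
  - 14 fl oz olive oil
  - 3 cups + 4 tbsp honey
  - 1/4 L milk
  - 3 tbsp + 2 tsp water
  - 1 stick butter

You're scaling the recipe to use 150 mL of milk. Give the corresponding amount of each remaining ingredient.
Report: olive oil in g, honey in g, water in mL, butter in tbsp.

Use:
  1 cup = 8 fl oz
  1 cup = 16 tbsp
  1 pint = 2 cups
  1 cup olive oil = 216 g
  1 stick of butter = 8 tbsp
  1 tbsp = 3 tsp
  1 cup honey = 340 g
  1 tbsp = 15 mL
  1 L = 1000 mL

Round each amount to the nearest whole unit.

olive oil: 227 g; honey: 663 g; water: 33 mL; butter: 5 tbsp

The original recipe has 250 mL of milk, so the scaling factor is 150 ÷ 250 = 3/5 = 0.6.
olive oil: 14 fl oz × 3/5 ÷ 8 fl oz/cup × 216 g/cup ≈ 227 g
honey: (3 cup + 4 tbsp = 3.25 cup) × 3/5 × 340 g/cup = 663 g
water: (3 tbsp + 2 tsp = 11/3 tbsp) × 3/5 × 15 mL/tbsp = 33 mL
butter: 1 stick × 3/5 × 8 tbsp/stick ≈ 5 tbsp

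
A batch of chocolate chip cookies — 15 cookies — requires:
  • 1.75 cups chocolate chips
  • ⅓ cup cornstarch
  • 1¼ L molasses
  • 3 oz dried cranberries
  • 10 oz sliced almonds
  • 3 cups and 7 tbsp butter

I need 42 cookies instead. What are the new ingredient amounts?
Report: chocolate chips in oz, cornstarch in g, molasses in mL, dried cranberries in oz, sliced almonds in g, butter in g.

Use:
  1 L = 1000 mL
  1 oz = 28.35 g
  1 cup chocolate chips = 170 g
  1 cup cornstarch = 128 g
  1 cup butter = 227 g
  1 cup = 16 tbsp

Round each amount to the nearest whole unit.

Scaling factor: 42/15 = 14/5 = 2.8.
chocolate chips: 1.75 cup × 14/5 × 170 g/cup ÷ 28.35 g/oz ≈ 29 oz
cornstarch: 1/3 cup × 14/5 × 128 g/cup ≈ 119 g
molasses: 1.25 L × 14/5 × 1000 mL/L = 3500 mL
dried cranberries: 3 oz × 14/5 ≈ 8 oz
sliced almonds: 10 oz × 14/5 × 28.35 g/oz ≈ 794 g
butter: (3 cup + 7 tbsp = 3.4375 cup) × 14/5 × 227 g/cup ≈ 2185 g

chocolate chips: 29 oz; cornstarch: 119 g; molasses: 3500 mL; dried cranberries: 8 oz; sliced almonds: 794 g; butter: 2185 g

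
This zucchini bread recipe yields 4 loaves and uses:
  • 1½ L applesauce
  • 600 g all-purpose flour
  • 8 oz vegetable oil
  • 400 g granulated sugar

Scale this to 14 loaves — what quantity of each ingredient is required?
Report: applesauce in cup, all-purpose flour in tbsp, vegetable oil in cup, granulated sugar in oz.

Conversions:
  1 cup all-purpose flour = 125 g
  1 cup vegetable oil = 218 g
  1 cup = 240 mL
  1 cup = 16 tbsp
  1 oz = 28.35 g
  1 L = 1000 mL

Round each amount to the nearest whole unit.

Scaling factor: 14/4 = 7/2 = 3.5.
applesauce: 1.5 L × 7/2 × 1000 mL/L ÷ 240 mL/cup ≈ 22 cup
all-purpose flour: 600 g × 7/2 ÷ 125 g/cup × 16 tbsp/cup ≈ 269 tbsp
vegetable oil: 8 oz × 7/2 × 28.35 g/oz ÷ 218 g/cup ≈ 4 cup
granulated sugar: 400 g × 7/2 ÷ 28.35 g/oz ≈ 49 oz

applesauce: 22 cup; all-purpose flour: 269 tbsp; vegetable oil: 4 cup; granulated sugar: 49 oz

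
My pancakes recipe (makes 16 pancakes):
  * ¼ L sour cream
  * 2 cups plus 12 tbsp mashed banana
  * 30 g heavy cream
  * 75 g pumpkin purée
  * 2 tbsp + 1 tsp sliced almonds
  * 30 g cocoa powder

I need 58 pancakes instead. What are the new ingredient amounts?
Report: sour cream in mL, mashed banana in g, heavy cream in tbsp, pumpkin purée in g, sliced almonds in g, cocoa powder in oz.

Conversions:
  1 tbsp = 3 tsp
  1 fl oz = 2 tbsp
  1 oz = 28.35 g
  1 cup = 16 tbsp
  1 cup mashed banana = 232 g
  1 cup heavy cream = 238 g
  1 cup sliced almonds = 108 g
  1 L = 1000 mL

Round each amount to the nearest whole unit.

sour cream: 906 mL; mashed banana: 2313 g; heavy cream: 7 tbsp; pumpkin purée: 272 g; sliced almonds: 57 g; cocoa powder: 4 oz

Scaling factor: 58/16 = 29/8 = 3.625.
sour cream: 0.25 L × 29/8 × 1000 mL/L ≈ 906 mL
mashed banana: (2 cup + 12 tbsp = 2.75 cup) × 29/8 × 232 g/cup ≈ 2313 g
heavy cream: 30 g × 29/8 ÷ 238 g/cup × 16 tbsp/cup ≈ 7 tbsp
pumpkin purée: 75 g × 29/8 ≈ 272 g
sliced almonds: (2 tbsp + 1 tsp = 7/3 tbsp) × 29/8 ÷ 16 tbsp/cup × 108 g/cup ≈ 57 g
cocoa powder: 30 g × 29/8 ÷ 28.35 g/oz ≈ 4 oz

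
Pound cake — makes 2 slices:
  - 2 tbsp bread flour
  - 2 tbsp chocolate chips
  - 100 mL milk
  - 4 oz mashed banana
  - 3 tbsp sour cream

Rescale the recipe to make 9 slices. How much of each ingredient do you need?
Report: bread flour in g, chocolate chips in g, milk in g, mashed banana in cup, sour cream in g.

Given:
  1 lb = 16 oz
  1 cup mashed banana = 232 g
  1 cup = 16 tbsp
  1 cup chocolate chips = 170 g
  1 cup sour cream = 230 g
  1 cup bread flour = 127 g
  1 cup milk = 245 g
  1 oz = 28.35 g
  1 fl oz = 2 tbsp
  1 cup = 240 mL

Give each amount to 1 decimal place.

Scaling factor: 9/2 = 4.5.
bread flour: 2 tbsp × 9/2 ÷ 16 tbsp/cup × 127 g/cup ≈ 71.4 g
chocolate chips: 2 tbsp × 9/2 ÷ 16 tbsp/cup × 170 g/cup ≈ 95.6 g
milk: 100 mL × 9/2 ÷ 240 mL/cup × 245 g/cup ≈ 459.4 g
mashed banana: 4 oz × 9/2 × 28.35 g/oz ÷ 232 g/cup ≈ 2.2 cup
sour cream: 3 tbsp × 9/2 ÷ 16 tbsp/cup × 230 g/cup ≈ 194.1 g

bread flour: 71.4 g; chocolate chips: 95.6 g; milk: 459.4 g; mashed banana: 2.2 cup; sour cream: 194.1 g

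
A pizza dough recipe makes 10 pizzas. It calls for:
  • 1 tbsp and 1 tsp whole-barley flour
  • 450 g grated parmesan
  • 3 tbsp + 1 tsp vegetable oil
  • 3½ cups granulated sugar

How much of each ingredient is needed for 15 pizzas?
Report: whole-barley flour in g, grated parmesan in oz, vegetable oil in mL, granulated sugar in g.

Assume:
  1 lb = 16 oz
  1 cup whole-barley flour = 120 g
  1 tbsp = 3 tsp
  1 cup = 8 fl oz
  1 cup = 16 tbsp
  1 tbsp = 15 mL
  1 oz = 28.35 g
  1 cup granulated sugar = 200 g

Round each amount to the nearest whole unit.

whole-barley flour: 15 g; grated parmesan: 24 oz; vegetable oil: 75 mL; granulated sugar: 1050 g

Scaling factor: 15/10 = 3/2 = 1.5.
whole-barley flour: (1 tbsp + 1 tsp = 4/3 tbsp) × 3/2 ÷ 16 tbsp/cup × 120 g/cup = 15 g
grated parmesan: 450 g × 3/2 ÷ 28.35 g/oz ≈ 24 oz
vegetable oil: (3 tbsp + 1 tsp = 10/3 tbsp) × 3/2 × 15 mL/tbsp = 75 mL
granulated sugar: 3.5 cup × 3/2 × 200 g/cup = 1050 g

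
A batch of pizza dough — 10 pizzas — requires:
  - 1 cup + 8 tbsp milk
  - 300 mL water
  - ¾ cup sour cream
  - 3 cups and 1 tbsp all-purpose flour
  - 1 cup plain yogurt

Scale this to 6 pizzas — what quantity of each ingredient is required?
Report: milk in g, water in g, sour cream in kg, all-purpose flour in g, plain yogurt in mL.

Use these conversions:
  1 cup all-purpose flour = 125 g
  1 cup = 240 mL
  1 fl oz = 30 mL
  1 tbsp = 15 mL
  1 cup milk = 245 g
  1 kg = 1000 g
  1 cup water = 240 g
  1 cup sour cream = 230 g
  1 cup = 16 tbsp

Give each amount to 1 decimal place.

Scaling factor: 6/10 = 3/5 = 0.6.
milk: (1 cup + 8 tbsp = 1.5 cup) × 3/5 × 245 g/cup = 220.5 g
water: 300 mL × 3/5 ÷ 240 mL/cup × 240 g/cup = 180.0 g
sour cream: 0.75 cup × 3/5 × 230 g/cup ÷ 1000 g/kg ≈ 0.1 kg
all-purpose flour: (3 cup + 1 tbsp = 3.0625 cup) × 3/5 × 125 g/cup ≈ 229.7 g
plain yogurt: 1 cup × 3/5 × 240 mL/cup = 144.0 mL

milk: 220.5 g; water: 180.0 g; sour cream: 0.1 kg; all-purpose flour: 229.7 g; plain yogurt: 144.0 mL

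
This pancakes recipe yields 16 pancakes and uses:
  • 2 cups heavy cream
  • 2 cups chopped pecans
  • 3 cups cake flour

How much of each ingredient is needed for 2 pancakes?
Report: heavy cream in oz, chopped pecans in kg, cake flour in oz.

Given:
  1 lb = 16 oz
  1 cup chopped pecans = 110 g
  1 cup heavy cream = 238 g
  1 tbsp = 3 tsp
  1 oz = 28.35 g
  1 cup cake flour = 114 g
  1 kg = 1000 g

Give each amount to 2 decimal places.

Scaling factor: 2/16 = 1/8 = 0.125.
heavy cream: 2 cup × 1/8 × 238 g/cup ÷ 28.35 g/oz ≈ 2.10 oz
chopped pecans: 2 cup × 1/8 × 110 g/cup ÷ 1000 g/kg ≈ 0.03 kg
cake flour: 3 cup × 1/8 × 114 g/cup ÷ 28.35 g/oz ≈ 1.51 oz

heavy cream: 2.10 oz; chopped pecans: 0.03 kg; cake flour: 1.51 oz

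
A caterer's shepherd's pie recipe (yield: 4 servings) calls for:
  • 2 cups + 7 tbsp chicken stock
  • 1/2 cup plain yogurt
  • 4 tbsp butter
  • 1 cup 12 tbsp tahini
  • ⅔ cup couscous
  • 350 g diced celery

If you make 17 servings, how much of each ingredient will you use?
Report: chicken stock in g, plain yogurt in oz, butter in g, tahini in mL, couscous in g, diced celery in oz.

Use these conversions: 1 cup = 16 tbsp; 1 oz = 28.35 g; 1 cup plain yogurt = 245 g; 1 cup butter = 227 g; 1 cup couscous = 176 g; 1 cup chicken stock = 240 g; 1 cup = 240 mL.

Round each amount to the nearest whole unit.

chicken stock: 2486 g; plain yogurt: 18 oz; butter: 241 g; tahini: 1785 mL; couscous: 499 g; diced celery: 52 oz

Scaling factor: 17/4 = 4.25.
chicken stock: (2 cup + 7 tbsp = 2.4375 cup) × 17/4 × 240 g/cup ≈ 2486 g
plain yogurt: 0.5 cup × 17/4 × 245 g/cup ÷ 28.35 g/oz ≈ 18 oz
butter: 4 tbsp × 17/4 ÷ 16 tbsp/cup × 227 g/cup ≈ 241 g
tahini: (1 cup + 12 tbsp = 1.75 cup) × 17/4 × 240 mL/cup = 1785 mL
couscous: 2/3 cup × 17/4 × 176 g/cup ≈ 499 g
diced celery: 350 g × 17/4 ÷ 28.35 g/oz ≈ 52 oz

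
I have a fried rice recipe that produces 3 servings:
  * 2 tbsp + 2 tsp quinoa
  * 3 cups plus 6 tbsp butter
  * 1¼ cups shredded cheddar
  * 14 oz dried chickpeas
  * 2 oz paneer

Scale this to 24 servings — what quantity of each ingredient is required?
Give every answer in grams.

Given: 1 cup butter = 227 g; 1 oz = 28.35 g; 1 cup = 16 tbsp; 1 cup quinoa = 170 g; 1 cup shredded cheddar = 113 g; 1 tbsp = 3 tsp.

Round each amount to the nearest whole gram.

Scaling factor: 24/3 = 8.
quinoa: (2 tbsp + 2 tsp = 8/3 tbsp) × 8 ÷ 16 tbsp/cup × 170 g/cup ≈ 227 g
butter: (3 cup + 6 tbsp = 3.375 cup) × 8 × 227 g/cup = 6129 g
shredded cheddar: 1.25 cup × 8 × 113 g/cup = 1130 g
dried chickpeas: 14 oz × 8 × 28.35 g/oz ≈ 3175 g
paneer: 2 oz × 8 × 28.35 g/oz ≈ 454 g

quinoa: 227 g; butter: 6129 g; shredded cheddar: 1130 g; dried chickpeas: 3175 g; paneer: 454 g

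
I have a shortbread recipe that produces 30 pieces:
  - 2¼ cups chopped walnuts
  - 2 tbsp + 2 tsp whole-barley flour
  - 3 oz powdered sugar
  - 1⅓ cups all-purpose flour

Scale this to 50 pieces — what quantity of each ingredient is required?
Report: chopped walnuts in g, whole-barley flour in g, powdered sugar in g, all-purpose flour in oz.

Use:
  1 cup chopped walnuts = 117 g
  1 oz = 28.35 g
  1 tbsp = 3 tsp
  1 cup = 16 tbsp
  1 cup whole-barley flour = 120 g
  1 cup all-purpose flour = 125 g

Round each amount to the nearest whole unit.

Scaling factor: 50/30 = 5/3.
chopped walnuts: 2.25 cup × 5/3 × 117 g/cup ≈ 439 g
whole-barley flour: (2 tbsp + 2 tsp = 8/3 tbsp) × 5/3 ÷ 16 tbsp/cup × 120 g/cup ≈ 33 g
powdered sugar: 3 oz × 5/3 × 28.35 g/oz ≈ 142 g
all-purpose flour: 4/3 cup × 5/3 × 125 g/cup ÷ 28.35 g/oz ≈ 10 oz

chopped walnuts: 439 g; whole-barley flour: 33 g; powdered sugar: 142 g; all-purpose flour: 10 oz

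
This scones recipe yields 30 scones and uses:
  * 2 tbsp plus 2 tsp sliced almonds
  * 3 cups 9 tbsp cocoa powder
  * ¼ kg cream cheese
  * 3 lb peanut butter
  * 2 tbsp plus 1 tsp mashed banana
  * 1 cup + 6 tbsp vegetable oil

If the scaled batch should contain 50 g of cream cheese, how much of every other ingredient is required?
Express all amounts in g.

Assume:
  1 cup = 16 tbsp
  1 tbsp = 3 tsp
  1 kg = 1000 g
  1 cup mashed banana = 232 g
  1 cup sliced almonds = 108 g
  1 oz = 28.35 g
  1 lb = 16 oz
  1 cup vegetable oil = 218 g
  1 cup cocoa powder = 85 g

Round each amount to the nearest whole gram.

The original recipe has 250 g of cream cheese, so the scaling factor is 50 ÷ 250 = 1/5 = 0.2.
sliced almonds: (2 tbsp + 2 tsp = 8/3 tbsp) × 1/5 ÷ 16 tbsp/cup × 108 g/cup ≈ 4 g
cocoa powder: (3 cup + 9 tbsp = 3.5625 cup) × 1/5 × 85 g/cup ≈ 61 g
peanut butter: 3 lb × 1/5 × 16 oz/lb × 28.35 g/oz ≈ 272 g
mashed banana: (2 tbsp + 1 tsp = 7/3 tbsp) × 1/5 ÷ 16 tbsp/cup × 232 g/cup ≈ 7 g
vegetable oil: (1 cup + 6 tbsp = 1.375 cup) × 1/5 × 218 g/cup ≈ 60 g

sliced almonds: 4 g; cocoa powder: 61 g; peanut butter: 272 g; mashed banana: 7 g; vegetable oil: 60 g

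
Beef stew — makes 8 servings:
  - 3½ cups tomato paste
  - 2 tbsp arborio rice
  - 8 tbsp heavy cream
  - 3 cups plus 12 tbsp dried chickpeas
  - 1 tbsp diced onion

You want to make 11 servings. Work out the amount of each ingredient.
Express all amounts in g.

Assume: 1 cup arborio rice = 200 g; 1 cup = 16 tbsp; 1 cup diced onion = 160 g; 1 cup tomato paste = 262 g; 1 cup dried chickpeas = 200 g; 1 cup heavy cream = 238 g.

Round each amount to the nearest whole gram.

tomato paste: 1261 g; arborio rice: 34 g; heavy cream: 164 g; dried chickpeas: 1031 g; diced onion: 14 g

Scaling factor: 11/8 = 1.375.
tomato paste: 3.5 cup × 11/8 × 262 g/cup ≈ 1261 g
arborio rice: 2 tbsp × 11/8 ÷ 16 tbsp/cup × 200 g/cup ≈ 34 g
heavy cream: 8 tbsp × 11/8 ÷ 16 tbsp/cup × 238 g/cup ≈ 164 g
dried chickpeas: (3 cup + 12 tbsp = 3.75 cup) × 11/8 × 200 g/cup ≈ 1031 g
diced onion: 1 tbsp × 11/8 ÷ 16 tbsp/cup × 160 g/cup ≈ 14 g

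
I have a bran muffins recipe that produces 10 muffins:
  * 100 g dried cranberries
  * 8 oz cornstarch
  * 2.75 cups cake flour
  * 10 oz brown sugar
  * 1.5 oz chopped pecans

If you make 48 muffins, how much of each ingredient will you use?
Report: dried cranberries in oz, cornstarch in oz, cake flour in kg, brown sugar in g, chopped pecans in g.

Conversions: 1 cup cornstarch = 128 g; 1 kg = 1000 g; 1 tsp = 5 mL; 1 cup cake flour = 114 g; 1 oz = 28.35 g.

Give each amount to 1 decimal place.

Scaling factor: 48/10 = 24/5 = 4.8.
dried cranberries: 100 g × 24/5 ÷ 28.35 g/oz ≈ 16.9 oz
cornstarch: 8 oz × 24/5 = 38.4 oz
cake flour: 2.75 cup × 24/5 × 114 g/cup ÷ 1000 g/kg ≈ 1.5 kg
brown sugar: 10 oz × 24/5 × 28.35 g/oz = 1360.8 g
chopped pecans: 1.5 oz × 24/5 × 28.35 g/oz ≈ 204.1 g

dried cranberries: 16.9 oz; cornstarch: 38.4 oz; cake flour: 1.5 kg; brown sugar: 1360.8 g; chopped pecans: 204.1 g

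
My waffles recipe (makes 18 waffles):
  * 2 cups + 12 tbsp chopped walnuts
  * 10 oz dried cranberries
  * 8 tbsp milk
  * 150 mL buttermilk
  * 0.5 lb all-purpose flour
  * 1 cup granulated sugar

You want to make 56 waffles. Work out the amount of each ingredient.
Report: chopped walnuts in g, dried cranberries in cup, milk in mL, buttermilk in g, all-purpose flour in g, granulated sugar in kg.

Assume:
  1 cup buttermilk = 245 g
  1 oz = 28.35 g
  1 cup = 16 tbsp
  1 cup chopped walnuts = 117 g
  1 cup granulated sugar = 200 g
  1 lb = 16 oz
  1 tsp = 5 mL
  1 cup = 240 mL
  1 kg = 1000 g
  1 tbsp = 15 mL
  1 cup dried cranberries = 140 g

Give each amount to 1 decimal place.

Scaling factor: 56/18 = 28/9.
chopped walnuts: (2 cup + 12 tbsp = 2.75 cup) × 28/9 × 117 g/cup = 1001.0 g
dried cranberries: 10 oz × 28/9 × 28.35 g/oz ÷ 140 g/cup = 6.3 cup
milk: 8 tbsp × 28/9 × 15 mL/tbsp ≈ 373.3 mL
buttermilk: 150 mL × 28/9 ÷ 240 mL/cup × 245 g/cup ≈ 476.4 g
all-purpose flour: 0.5 lb × 28/9 × 16 oz/lb × 28.35 g/oz = 705.6 g
granulated sugar: 1 cup × 28/9 × 200 g/cup ÷ 1000 g/kg ≈ 0.6 kg

chopped walnuts: 1001.0 g; dried cranberries: 6.3 cup; milk: 373.3 mL; buttermilk: 476.4 g; all-purpose flour: 705.6 g; granulated sugar: 0.6 kg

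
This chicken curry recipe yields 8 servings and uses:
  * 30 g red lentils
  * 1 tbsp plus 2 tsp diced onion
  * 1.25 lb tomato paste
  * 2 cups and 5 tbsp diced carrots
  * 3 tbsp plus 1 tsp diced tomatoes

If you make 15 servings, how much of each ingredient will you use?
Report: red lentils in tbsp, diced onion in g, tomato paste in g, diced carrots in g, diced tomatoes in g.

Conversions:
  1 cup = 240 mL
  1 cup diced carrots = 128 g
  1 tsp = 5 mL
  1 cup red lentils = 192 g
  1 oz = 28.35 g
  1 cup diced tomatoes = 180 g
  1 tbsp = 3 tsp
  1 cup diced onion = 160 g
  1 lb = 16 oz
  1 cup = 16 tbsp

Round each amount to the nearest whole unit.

Scaling factor: 15/8 = 1.875.
red lentils: 30 g × 15/8 ÷ 192 g/cup × 16 tbsp/cup ≈ 5 tbsp
diced onion: (1 tbsp + 2 tsp = 5/3 tbsp) × 15/8 ÷ 16 tbsp/cup × 160 g/cup ≈ 31 g
tomato paste: 1.25 lb × 15/8 × 16 oz/lb × 28.35 g/oz ≈ 1063 g
diced carrots: (2 cup + 5 tbsp = 2.3125 cup) × 15/8 × 128 g/cup = 555 g
diced tomatoes: (3 tbsp + 1 tsp = 10/3 tbsp) × 15/8 ÷ 16 tbsp/cup × 180 g/cup ≈ 70 g

red lentils: 5 tbsp; diced onion: 31 g; tomato paste: 1063 g; diced carrots: 555 g; diced tomatoes: 70 g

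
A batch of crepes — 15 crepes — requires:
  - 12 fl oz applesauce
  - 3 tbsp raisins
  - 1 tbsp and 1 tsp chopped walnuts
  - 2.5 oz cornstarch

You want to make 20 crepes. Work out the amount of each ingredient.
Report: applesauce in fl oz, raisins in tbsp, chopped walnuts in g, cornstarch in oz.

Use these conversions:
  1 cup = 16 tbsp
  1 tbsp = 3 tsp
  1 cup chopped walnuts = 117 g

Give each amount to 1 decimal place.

applesauce: 16.0 fl oz; raisins: 4.0 tbsp; chopped walnuts: 13.0 g; cornstarch: 3.3 oz

Scaling factor: 20/15 = 4/3.
applesauce: 12 fl oz × 4/3 = 16.0 fl oz
raisins: 3 tbsp × 4/3 = 4.0 tbsp
chopped walnuts: (1 tbsp + 1 tsp = 4/3 tbsp) × 4/3 ÷ 16 tbsp/cup × 117 g/cup = 13.0 g
cornstarch: 2.5 oz × 4/3 ≈ 3.3 oz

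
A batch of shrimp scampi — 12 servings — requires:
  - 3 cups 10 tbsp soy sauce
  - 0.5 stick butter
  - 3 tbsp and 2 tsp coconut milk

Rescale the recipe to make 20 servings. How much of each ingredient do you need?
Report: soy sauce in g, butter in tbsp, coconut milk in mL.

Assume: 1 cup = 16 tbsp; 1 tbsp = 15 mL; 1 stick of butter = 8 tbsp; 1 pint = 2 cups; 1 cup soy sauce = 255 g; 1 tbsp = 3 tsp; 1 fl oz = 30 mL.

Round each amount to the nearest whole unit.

soy sauce: 1541 g; butter: 7 tbsp; coconut milk: 92 mL

Scaling factor: 20/12 = 5/3.
soy sauce: (3 cup + 10 tbsp = 3.625 cup) × 5/3 × 255 g/cup ≈ 1541 g
butter: 0.5 stick × 5/3 × 8 tbsp/stick ≈ 7 tbsp
coconut milk: (3 tbsp + 2 tsp = 11/3 tbsp) × 5/3 × 15 mL/tbsp ≈ 92 mL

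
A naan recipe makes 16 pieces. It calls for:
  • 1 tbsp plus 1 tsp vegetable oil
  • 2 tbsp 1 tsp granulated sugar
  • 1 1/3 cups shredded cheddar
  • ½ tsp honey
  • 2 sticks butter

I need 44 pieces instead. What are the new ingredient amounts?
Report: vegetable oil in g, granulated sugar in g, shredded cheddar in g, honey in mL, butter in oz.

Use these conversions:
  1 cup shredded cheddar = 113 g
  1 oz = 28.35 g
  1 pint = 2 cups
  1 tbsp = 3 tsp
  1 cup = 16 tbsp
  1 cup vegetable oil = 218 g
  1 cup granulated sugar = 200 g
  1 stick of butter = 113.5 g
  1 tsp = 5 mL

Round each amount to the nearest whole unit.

vegetable oil: 50 g; granulated sugar: 80 g; shredded cheddar: 414 g; honey: 7 mL; butter: 22 oz

Scaling factor: 44/16 = 11/4 = 2.75.
vegetable oil: (1 tbsp + 1 tsp = 4/3 tbsp) × 11/4 ÷ 16 tbsp/cup × 218 g/cup ≈ 50 g
granulated sugar: (2 tbsp + 1 tsp = 7/3 tbsp) × 11/4 ÷ 16 tbsp/cup × 200 g/cup ≈ 80 g
shredded cheddar: 4/3 cup × 11/4 × 113 g/cup ≈ 414 g
honey: 0.5 tsp × 11/4 × 5 mL/tsp ≈ 7 mL
butter: 2 stick × 11/4 × 113.5 g/stick ÷ 28.35 g/oz ≈ 22 oz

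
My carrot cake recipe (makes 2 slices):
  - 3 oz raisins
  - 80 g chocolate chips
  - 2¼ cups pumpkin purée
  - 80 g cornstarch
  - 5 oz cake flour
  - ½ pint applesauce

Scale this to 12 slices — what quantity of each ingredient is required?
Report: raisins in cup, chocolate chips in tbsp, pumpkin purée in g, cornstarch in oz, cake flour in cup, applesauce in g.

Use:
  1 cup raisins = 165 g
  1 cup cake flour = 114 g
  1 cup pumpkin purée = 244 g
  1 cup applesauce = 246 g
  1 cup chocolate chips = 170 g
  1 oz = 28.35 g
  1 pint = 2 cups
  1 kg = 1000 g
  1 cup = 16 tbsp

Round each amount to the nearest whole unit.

raisins: 3 cup; chocolate chips: 45 tbsp; pumpkin purée: 3294 g; cornstarch: 17 oz; cake flour: 7 cup; applesauce: 1476 g

Scaling factor: 12/2 = 6.
raisins: 3 oz × 6 × 28.35 g/oz ÷ 165 g/cup ≈ 3 cup
chocolate chips: 80 g × 6 ÷ 170 g/cup × 16 tbsp/cup ≈ 45 tbsp
pumpkin purée: 2.25 cup × 6 × 244 g/cup = 3294 g
cornstarch: 80 g × 6 ÷ 28.35 g/oz ≈ 17 oz
cake flour: 5 oz × 6 × 28.35 g/oz ÷ 114 g/cup ≈ 7 cup
applesauce: 0.5 pint × 6 × 2 cup/pint × 246 g/cup = 1476 g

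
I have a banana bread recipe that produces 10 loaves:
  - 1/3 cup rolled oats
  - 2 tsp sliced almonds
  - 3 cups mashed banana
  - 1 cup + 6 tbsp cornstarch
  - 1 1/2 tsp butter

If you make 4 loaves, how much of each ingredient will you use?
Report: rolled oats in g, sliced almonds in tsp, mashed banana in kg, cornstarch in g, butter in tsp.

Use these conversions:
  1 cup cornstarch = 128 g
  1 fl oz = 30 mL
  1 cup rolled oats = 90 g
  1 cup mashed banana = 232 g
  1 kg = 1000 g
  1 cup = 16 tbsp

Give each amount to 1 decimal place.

Scaling factor: 4/10 = 2/5 = 0.4.
rolled oats: 1/3 cup × 2/5 × 90 g/cup = 12.0 g
sliced almonds: 2 tsp × 2/5 = 0.8 tsp
mashed banana: 3 cup × 2/5 × 232 g/cup ÷ 1000 g/kg ≈ 0.3 kg
cornstarch: (1 cup + 6 tbsp = 1.375 cup) × 2/5 × 128 g/cup = 70.4 g
butter: 1.5 tsp × 2/5 = 0.6 tsp

rolled oats: 12.0 g; sliced almonds: 0.8 tsp; mashed banana: 0.3 kg; cornstarch: 70.4 g; butter: 0.6 tsp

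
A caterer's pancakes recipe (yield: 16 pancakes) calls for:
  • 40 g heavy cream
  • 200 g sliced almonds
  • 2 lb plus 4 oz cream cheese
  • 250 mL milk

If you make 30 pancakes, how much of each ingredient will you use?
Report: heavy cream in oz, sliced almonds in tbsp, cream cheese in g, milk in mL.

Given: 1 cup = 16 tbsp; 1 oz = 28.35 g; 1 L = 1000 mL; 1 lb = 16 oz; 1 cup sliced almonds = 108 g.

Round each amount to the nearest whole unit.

heavy cream: 3 oz; sliced almonds: 56 tbsp; cream cheese: 1914 g; milk: 469 mL

Scaling factor: 30/16 = 15/8 = 1.875.
heavy cream: 40 g × 15/8 ÷ 28.35 g/oz ≈ 3 oz
sliced almonds: 200 g × 15/8 ÷ 108 g/cup × 16 tbsp/cup ≈ 56 tbsp
cream cheese: (2 lb + 4 oz = 2.25 lb) × 15/8 × 16 oz/lb × 28.35 g/oz ≈ 1914 g
milk: 250 mL × 15/8 ≈ 469 mL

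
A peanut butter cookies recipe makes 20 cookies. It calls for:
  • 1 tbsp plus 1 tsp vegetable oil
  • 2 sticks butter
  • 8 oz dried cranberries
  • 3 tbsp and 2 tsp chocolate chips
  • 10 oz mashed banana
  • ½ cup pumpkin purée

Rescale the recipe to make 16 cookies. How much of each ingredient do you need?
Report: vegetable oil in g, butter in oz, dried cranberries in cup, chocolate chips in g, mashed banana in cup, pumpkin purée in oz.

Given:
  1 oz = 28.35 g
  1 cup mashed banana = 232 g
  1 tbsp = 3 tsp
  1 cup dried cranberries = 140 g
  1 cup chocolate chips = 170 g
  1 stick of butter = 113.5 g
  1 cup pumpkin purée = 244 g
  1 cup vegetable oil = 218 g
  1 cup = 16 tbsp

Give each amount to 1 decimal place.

vegetable oil: 14.5 g; butter: 6.4 oz; dried cranberries: 1.3 cup; chocolate chips: 31.2 g; mashed banana: 1.0 cup; pumpkin purée: 3.4 oz

Scaling factor: 16/20 = 4/5 = 0.8.
vegetable oil: (1 tbsp + 1 tsp = 4/3 tbsp) × 4/5 ÷ 16 tbsp/cup × 218 g/cup ≈ 14.5 g
butter: 2 stick × 4/5 × 113.5 g/stick ÷ 28.35 g/oz ≈ 6.4 oz
dried cranberries: 8 oz × 4/5 × 28.35 g/oz ÷ 140 g/cup ≈ 1.3 cup
chocolate chips: (3 tbsp + 2 tsp = 11/3 tbsp) × 4/5 ÷ 16 tbsp/cup × 170 g/cup ≈ 31.2 g
mashed banana: 10 oz × 4/5 × 28.35 g/oz ÷ 232 g/cup ≈ 1.0 cup
pumpkin purée: 0.5 cup × 4/5 × 244 g/cup ÷ 28.35 g/oz ≈ 3.4 oz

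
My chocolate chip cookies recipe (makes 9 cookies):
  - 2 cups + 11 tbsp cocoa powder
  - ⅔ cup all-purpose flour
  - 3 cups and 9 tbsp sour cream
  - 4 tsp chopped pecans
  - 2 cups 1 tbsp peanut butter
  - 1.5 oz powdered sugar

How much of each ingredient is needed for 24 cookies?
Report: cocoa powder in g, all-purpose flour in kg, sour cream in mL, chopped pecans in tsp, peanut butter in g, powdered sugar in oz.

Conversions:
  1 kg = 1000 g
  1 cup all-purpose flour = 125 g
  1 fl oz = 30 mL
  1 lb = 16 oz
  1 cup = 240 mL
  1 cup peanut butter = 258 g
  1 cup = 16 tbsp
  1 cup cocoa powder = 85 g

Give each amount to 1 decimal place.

Scaling factor: 24/9 = 8/3.
cocoa powder: (2 cup + 11 tbsp = 2.6875 cup) × 8/3 × 85 g/cup ≈ 609.2 g
all-purpose flour: 2/3 cup × 8/3 × 125 g/cup ÷ 1000 g/kg ≈ 0.2 kg
sour cream: (3 cup + 9 tbsp = 3.5625 cup) × 8/3 × 240 mL/cup = 2280.0 mL
chopped pecans: 4 tsp × 8/3 ≈ 10.7 tsp
peanut butter: (2 cup + 1 tbsp = 2.0625 cup) × 8/3 × 258 g/cup = 1419.0 g
powdered sugar: 1.5 oz × 8/3 = 4.0 oz

cocoa powder: 609.2 g; all-purpose flour: 0.2 kg; sour cream: 2280.0 mL; chopped pecans: 10.7 tsp; peanut butter: 1419.0 g; powdered sugar: 4.0 oz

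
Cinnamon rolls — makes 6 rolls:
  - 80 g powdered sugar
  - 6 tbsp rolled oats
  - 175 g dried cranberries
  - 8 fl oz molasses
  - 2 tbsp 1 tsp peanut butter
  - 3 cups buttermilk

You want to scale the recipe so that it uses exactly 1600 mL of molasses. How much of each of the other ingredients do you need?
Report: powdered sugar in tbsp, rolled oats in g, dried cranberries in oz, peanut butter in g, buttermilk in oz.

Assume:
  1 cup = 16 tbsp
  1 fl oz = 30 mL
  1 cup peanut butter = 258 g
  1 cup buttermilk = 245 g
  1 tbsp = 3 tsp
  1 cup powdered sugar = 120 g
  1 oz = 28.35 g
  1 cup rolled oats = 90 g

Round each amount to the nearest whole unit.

The original recipe has 240 mL of molasses, so the scaling factor is 1600 ÷ 240 = 20/3.
powdered sugar: 80 g × 20/3 ÷ 120 g/cup × 16 tbsp/cup ≈ 71 tbsp
rolled oats: 6 tbsp × 20/3 ÷ 16 tbsp/cup × 90 g/cup = 225 g
dried cranberries: 175 g × 20/3 ÷ 28.35 g/oz ≈ 41 oz
peanut butter: (2 tbsp + 1 tsp = 7/3 tbsp) × 20/3 ÷ 16 tbsp/cup × 258 g/cup ≈ 251 g
buttermilk: 3 cup × 20/3 × 245 g/cup ÷ 28.35 g/oz ≈ 173 oz

powdered sugar: 71 tbsp; rolled oats: 225 g; dried cranberries: 41 oz; peanut butter: 251 g; buttermilk: 173 oz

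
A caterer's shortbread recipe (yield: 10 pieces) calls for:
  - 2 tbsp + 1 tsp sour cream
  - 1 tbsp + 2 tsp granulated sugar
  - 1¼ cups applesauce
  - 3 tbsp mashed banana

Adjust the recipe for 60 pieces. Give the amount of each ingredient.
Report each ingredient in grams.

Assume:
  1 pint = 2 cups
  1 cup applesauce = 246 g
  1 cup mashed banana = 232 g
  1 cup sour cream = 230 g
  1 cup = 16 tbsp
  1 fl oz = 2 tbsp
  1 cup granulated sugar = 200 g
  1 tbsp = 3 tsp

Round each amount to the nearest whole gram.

sour cream: 201 g; granulated sugar: 125 g; applesauce: 1845 g; mashed banana: 261 g

Scaling factor: 60/10 = 6.
sour cream: (2 tbsp + 1 tsp = 7/3 tbsp) × 6 ÷ 16 tbsp/cup × 230 g/cup ≈ 201 g
granulated sugar: (1 tbsp + 2 tsp = 5/3 tbsp) × 6 ÷ 16 tbsp/cup × 200 g/cup = 125 g
applesauce: 1.25 cup × 6 × 246 g/cup = 1845 g
mashed banana: 3 tbsp × 6 ÷ 16 tbsp/cup × 232 g/cup = 261 g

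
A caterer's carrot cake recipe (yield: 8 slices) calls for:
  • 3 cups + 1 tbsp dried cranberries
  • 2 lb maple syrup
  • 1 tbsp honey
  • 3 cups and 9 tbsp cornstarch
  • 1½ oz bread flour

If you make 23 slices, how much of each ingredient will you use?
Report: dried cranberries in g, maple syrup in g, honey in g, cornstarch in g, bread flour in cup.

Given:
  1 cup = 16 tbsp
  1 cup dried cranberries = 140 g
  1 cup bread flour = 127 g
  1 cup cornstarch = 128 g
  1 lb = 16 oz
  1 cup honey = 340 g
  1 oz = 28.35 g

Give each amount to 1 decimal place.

dried cranberries: 1232.7 g; maple syrup: 2608.2 g; honey: 61.1 g; cornstarch: 1311.0 g; bread flour: 1.0 cup

Scaling factor: 23/8 = 2.875.
dried cranberries: (3 cup + 1 tbsp = 3.0625 cup) × 23/8 × 140 g/cup ≈ 1232.7 g
maple syrup: 2 lb × 23/8 × 16 oz/lb × 28.35 g/oz = 2608.2 g
honey: 1 tbsp × 23/8 ÷ 16 tbsp/cup × 340 g/cup ≈ 61.1 g
cornstarch: (3 cup + 9 tbsp = 3.5625 cup) × 23/8 × 128 g/cup = 1311.0 g
bread flour: 1.5 oz × 23/8 × 28.35 g/oz ÷ 127 g/cup ≈ 1.0 cup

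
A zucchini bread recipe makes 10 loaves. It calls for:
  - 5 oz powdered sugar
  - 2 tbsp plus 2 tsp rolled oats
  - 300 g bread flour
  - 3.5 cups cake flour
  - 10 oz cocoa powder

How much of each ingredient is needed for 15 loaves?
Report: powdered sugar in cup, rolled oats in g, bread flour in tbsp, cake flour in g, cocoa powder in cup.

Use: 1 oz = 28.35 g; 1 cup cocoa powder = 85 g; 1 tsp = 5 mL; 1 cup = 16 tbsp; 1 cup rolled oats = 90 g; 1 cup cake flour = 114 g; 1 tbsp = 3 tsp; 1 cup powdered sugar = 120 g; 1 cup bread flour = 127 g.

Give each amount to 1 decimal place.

Scaling factor: 15/10 = 3/2 = 1.5.
powdered sugar: 5 oz × 3/2 × 28.35 g/oz ÷ 120 g/cup ≈ 1.8 cup
rolled oats: (2 tbsp + 2 tsp = 8/3 tbsp) × 3/2 ÷ 16 tbsp/cup × 90 g/cup = 22.5 g
bread flour: 300 g × 3/2 ÷ 127 g/cup × 16 tbsp/cup ≈ 56.7 tbsp
cake flour: 3.5 cup × 3/2 × 114 g/cup = 598.5 g
cocoa powder: 10 oz × 3/2 × 28.35 g/oz ÷ 85 g/cup ≈ 5.0 cup

powdered sugar: 1.8 cup; rolled oats: 22.5 g; bread flour: 56.7 tbsp; cake flour: 598.5 g; cocoa powder: 5.0 cup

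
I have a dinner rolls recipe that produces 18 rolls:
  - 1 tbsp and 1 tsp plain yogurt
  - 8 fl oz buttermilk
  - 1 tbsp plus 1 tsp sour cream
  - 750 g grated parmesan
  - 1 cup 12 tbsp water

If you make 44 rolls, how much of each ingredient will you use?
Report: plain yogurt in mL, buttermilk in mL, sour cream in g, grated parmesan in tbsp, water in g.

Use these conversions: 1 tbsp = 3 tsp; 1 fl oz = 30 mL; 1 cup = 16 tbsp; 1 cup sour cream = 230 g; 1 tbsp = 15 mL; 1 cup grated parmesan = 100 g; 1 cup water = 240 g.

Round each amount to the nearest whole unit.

Scaling factor: 44/18 = 22/9.
plain yogurt: (1 tbsp + 1 tsp = 4/3 tbsp) × 22/9 × 15 mL/tbsp ≈ 49 mL
buttermilk: 8 fl oz × 22/9 × 30 mL/fl oz ≈ 587 mL
sour cream: (1 tbsp + 1 tsp = 4/3 tbsp) × 22/9 ÷ 16 tbsp/cup × 230 g/cup ≈ 47 g
grated parmesan: 750 g × 22/9 ÷ 100 g/cup × 16 tbsp/cup ≈ 293 tbsp
water: (1 cup + 12 tbsp = 1.75 cup) × 22/9 × 240 g/cup ≈ 1027 g

plain yogurt: 49 mL; buttermilk: 587 mL; sour cream: 47 g; grated parmesan: 293 tbsp; water: 1027 g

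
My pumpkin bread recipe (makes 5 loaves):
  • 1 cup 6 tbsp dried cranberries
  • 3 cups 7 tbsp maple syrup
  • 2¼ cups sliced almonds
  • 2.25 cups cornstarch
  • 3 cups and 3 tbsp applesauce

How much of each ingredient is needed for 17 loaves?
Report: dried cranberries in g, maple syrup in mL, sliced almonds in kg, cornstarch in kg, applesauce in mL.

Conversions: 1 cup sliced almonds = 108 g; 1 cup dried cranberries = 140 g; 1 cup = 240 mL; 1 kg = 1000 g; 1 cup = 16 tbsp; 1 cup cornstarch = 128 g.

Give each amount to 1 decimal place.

Scaling factor: 17/5 = 3.4.
dried cranberries: (1 cup + 6 tbsp = 1.375 cup) × 17/5 × 140 g/cup = 654.5 g
maple syrup: (3 cup + 7 tbsp = 3.4375 cup) × 17/5 × 240 mL/cup = 2805.0 mL
sliced almonds: 2.25 cup × 17/5 × 108 g/cup ÷ 1000 g/kg ≈ 0.8 kg
cornstarch: 2.25 cup × 17/5 × 128 g/cup ÷ 1000 g/kg ≈ 1.0 kg
applesauce: (3 cup + 3 tbsp = 3.1875 cup) × 17/5 × 240 mL/cup = 2601.0 mL

dried cranberries: 654.5 g; maple syrup: 2805.0 mL; sliced almonds: 0.8 kg; cornstarch: 1.0 kg; applesauce: 2601.0 mL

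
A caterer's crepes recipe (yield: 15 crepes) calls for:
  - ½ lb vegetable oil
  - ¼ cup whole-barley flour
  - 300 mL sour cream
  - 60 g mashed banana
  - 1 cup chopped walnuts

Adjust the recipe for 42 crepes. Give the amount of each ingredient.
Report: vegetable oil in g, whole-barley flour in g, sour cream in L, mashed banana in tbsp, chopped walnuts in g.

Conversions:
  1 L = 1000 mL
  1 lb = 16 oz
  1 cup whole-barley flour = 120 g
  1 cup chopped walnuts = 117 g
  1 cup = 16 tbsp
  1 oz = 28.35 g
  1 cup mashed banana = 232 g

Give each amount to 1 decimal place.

Scaling factor: 42/15 = 14/5 = 2.8.
vegetable oil: 0.5 lb × 14/5 × 16 oz/lb × 28.35 g/oz ≈ 635.0 g
whole-barley flour: 0.25 cup × 14/5 × 120 g/cup = 84.0 g
sour cream: 300 mL × 14/5 ÷ 1000 mL/L ≈ 0.8 L
mashed banana: 60 g × 14/5 ÷ 232 g/cup × 16 tbsp/cup ≈ 11.6 tbsp
chopped walnuts: 1 cup × 14/5 × 117 g/cup = 327.6 g

vegetable oil: 635.0 g; whole-barley flour: 84.0 g; sour cream: 0.8 L; mashed banana: 11.6 tbsp; chopped walnuts: 327.6 g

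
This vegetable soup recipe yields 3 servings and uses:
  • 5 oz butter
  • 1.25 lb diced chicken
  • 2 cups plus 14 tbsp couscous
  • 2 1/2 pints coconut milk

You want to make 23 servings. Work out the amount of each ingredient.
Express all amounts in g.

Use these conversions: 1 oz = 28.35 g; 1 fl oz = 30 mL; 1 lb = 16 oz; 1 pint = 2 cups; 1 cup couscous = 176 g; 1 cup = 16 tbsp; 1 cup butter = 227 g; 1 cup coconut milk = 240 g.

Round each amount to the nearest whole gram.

Scaling factor: 23/3.
butter: 5 oz × 23/3 × 28.35 g/oz ≈ 1087 g
diced chicken: 1.25 lb × 23/3 × 16 oz/lb × 28.35 g/oz = 4347 g
couscous: (2 cup + 14 tbsp = 2.875 cup) × 23/3 × 176 g/cup ≈ 3879 g
coconut milk: 2.5 pint × 23/3 × 2 cup/pint × 240 g/cup = 9200 g

butter: 1087 g; diced chicken: 4347 g; couscous: 3879 g; coconut milk: 9200 g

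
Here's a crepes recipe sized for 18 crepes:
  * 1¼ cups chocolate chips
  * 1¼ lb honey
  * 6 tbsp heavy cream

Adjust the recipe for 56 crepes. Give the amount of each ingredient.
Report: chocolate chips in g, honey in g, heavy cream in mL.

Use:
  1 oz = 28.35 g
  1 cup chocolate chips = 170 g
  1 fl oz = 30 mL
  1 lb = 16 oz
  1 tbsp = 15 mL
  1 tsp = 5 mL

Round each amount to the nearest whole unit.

chocolate chips: 661 g; honey: 1764 g; heavy cream: 280 mL

Scaling factor: 56/18 = 28/9.
chocolate chips: 1.25 cup × 28/9 × 170 g/cup ≈ 661 g
honey: 1.25 lb × 28/9 × 16 oz/lb × 28.35 g/oz = 1764 g
heavy cream: 6 tbsp × 28/9 × 15 mL/tbsp = 280 mL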